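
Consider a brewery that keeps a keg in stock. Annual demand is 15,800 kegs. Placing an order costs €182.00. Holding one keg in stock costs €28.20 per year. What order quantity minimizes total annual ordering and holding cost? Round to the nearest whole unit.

EOQ = √(2DS / H) = √(2 × 15,800 × 182 / 28.2).
= √(5,751,200 / 28.2) = √203,943.2624 ≈ 451.601.

Q* ≈ 452 kegs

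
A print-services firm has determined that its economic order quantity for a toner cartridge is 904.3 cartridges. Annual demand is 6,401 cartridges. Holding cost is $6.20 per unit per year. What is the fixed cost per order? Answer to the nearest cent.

S ≈ $396.04

Invert the EOQ relation Q*² = 2DS/H.
From Q* = √(2DS/H): S = Q*²H / (2D) = 904.3² × 6.2 / (2 × 6,401) = 396.0399.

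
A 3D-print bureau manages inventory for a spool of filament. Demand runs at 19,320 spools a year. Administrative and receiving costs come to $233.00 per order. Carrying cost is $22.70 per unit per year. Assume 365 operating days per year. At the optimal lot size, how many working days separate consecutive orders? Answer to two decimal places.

T ≈ 11.90 days

EOQ = √(2DS/H) = √(2 × 19,320 × 233 / 22.7) ≈ 629.77.
Cycle time = Q*/D × 365 = 629.77 / 19,320 × 365 ≈ 11.898 days.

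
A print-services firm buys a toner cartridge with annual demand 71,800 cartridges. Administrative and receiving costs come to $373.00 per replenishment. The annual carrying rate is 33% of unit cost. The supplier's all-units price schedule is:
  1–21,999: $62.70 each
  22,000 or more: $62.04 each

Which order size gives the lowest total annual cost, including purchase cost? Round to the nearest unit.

Q* ≈ 1,609 cartridges

Holding cost per unit per year at price C is H = 0.33·C.
Candidates are each tier's EOQ (if it falls in that tier) and each price-break quantity.
EOQ at $62.70 = 1608.9 (feasible in tier 1): TC = 71,800×$62.70 + (71,800/1608.9)×373 + (1608.9/2)×0.33×$62.70 = $4,535,150.66.
EOQ at $62.04 = 1617.5 < 22000, so use break Q=22000: TC = 71,800×$62.04 + (71,800/22000.0)×373 + (22000.0/2)×0.33×$62.04 = $4,680,894.54.
Lowest total cost is $4,535,150.66 at Q = 1608.9.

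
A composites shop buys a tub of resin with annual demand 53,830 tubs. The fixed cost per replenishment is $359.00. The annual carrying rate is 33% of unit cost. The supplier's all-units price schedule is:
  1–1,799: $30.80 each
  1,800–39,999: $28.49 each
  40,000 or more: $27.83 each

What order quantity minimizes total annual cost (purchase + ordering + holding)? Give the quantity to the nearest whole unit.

Q* ≈ 2,028 tubs

Holding cost per unit per year at price C is H = 0.33·C.
Candidates are each tier's EOQ (if it falls in that tier) and each price-break quantity.
Tier 1 ($30.80): EOQ = 1950.0 exceeds tier's upper bound 1799, so this tier is dominated.
EOQ at $28.49 = 2027.5 (feasible in tier 2): TC = 53,830×$28.49 + (53,830/2027.5)×359 + (2027.5/2)×0.33×$28.49 = $1,552,679.10.
EOQ at $27.83 = 2051.4 < 40000, so use break Q=40000: TC = 53,830×$27.83 + (53,830/40000.0)×359 + (40000.0/2)×0.33×$27.83 = $1,682,250.02.
Lowest total cost is $1,552,679.10 at Q = 2027.5.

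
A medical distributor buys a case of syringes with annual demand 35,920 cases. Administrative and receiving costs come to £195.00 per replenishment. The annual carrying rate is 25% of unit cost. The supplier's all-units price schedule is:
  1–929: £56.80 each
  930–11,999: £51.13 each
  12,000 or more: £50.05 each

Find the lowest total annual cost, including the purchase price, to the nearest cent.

TC* ≈ £1,849,971.21

Holding cost per unit per year at price C is H = 0.25·C.
For each price level, check whether its EOQ is feasible; otherwise the best quantity at that price is the breakpoint.
Tier 1 (£56.80): EOQ = 993.2 exceeds tier's upper bound 929, so this tier is dominated.
EOQ at £51.13 = 1046.9 (feasible in tier 2): TC = 35,920×£51.13 + (35,920/1046.9)×195 + (1046.9/2)×0.25×£51.13 = £1,849,971.21.
EOQ at £50.05 = 1058.1 < 12000, so use break Q=12000: TC = 35,920×£50.05 + (35,920/12000.0)×195 + (12000.0/2)×0.25×£50.05 = £1,873,454.70.
Lowest total cost among the candidates is at Q = 1046.9.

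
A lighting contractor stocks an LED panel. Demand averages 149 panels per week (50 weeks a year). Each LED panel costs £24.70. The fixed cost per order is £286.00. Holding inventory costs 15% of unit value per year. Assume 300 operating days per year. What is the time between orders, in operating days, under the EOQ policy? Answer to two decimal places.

Annual demand D = 149 × 50 = 7,450.
Holding cost H = 0.15 × £24.70 = £3.7050 per unit per year.
Q* = √(2DS/H) = √(2 × 7,450 × 286 / 3.705) ≈ 1072.46.
Cycle time = Q*/D × 300 = 1072.46 / 7,450 × 300 ≈ 43.186 days.

T ≈ 43.19 days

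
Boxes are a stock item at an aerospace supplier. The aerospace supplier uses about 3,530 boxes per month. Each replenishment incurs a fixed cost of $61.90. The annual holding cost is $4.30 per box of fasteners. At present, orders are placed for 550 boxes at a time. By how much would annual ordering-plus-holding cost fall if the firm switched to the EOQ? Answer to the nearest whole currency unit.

Extra cost ≈ $1,201 per year

Annual demand D = 3,530 × 12 = 42,360.
EOQ = √(2DS/H) = √(2 × 42,360 × 61.9 / 4.3) ≈ 1104.34.
Cost at Q* = (D/Q*)S + (Q*/2)H = √(2DSH) ≈ $4,748.68.
Cost at Q = 550: (42,360/550)×61.9 + (550/2)×4.3 = $4,767.43 + $1,182.50 = $5,949.93.
Excess = $5,949.93 − $4,748.68 = $1,201.25.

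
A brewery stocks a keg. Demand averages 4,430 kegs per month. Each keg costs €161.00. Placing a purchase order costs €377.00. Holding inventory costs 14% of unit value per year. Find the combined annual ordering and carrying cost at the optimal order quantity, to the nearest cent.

Annual demand D = 4,430 × 12 = 53,160.
Holding cost H = 0.14 × €161.00 = €22.5400 per unit per year.
EOQ = √(2DS/H) = √(2 × 53,160 × 377 / 22.54) ≈ 1333.53.
At the optimum the two cost components are equal, so total cost = 2·(Q*/2)H = Q*·H.
Minimum total = √(2DSH) = √(2 × 53,160 × 377 × 22.54) ≈ 30057.656.

TC* ≈ €30,057.66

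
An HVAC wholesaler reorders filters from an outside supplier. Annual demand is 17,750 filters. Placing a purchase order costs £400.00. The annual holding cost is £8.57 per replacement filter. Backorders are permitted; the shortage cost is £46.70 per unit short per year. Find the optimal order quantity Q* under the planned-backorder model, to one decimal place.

Q* ≈ 1,400.4 filters

With planned backorders, Q* = √(2DS/H) · √((H+B)/B).
√(2DS/H) = √(2 × 17,750 × 400 / 8.57) = 1287.223.
√((H+B)/B) = √((8.57+46.7)/46.7) = 1.0879.
Q* ≈ 1400.361.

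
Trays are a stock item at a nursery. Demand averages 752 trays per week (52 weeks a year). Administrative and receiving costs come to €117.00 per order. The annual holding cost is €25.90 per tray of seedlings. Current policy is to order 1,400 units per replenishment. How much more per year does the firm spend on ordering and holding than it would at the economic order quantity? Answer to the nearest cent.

Annual demand D = 752 × 52 = 39,104.
EOQ = √(2DS/H) = √(2 × 39,104 × 117 / 25.9) ≈ 594.39.
Cost at Q* = (D/Q*)S + (Q*/2)H = √(2DSH) ≈ €15,394.60.
Cost at Q = 1,400: (39,104/1,400)×117 + (1,400/2)×25.9 = €3,267.98 + €18,130.00 = €21,397.98.
Excess = €21,397.98 − €15,394.60 = €6,003.38.

Extra cost ≈ €6,003.38 per year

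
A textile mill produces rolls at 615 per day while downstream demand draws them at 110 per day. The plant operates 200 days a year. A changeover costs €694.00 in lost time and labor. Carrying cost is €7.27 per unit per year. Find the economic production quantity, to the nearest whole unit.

Q* ≈ 2,262 rolls

Annual demand D = 110 × 200 = 22,000.
Production build-up factor (1 − d/p) = 1 − 110/615 = 0.8211.
Q* = √(2DS / (H(1 − d/p))) = √(2 × 22,000 × 694 / (7.27 × 0.8211)).
= √(30,536,000 / 5.9697) ≈ 2261.678.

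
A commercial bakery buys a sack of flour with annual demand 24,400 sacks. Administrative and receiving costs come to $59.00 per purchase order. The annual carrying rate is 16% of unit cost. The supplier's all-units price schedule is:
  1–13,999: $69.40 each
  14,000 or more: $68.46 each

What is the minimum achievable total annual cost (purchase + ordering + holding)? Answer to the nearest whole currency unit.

Holding cost per unit per year at price C is H = 0.16·C.
Evaluate total cost at each tier's feasible EOQ or, if the EOQ is below the tier, at the tier's minimum quantity.
EOQ at $69.40 = 509.2 (feasible in tier 1): TC = 24,400×$69.40 + (24,400/509.2)×59 + (509.2/2)×0.16×$69.40 = $1,699,014.26.
EOQ at $68.46 = 512.7 < 14000, so use break Q=14000: TC = 24,400×$68.46 + (24,400/14000.0)×59 + (14000.0/2)×0.16×$68.46 = $1,747,202.03.
Lowest total cost among the candidates is at Q = 509.2.

TC* ≈ $1,699,014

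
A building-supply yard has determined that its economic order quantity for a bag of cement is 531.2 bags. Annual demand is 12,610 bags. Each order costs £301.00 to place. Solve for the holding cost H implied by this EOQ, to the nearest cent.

The basic EOQ model gives Q* = √(2DS/H); rearrange for the unknown.
From Q* = √(2DS/H): H = 2DS / Q*² = 2 × 12,610 × 301 / 531.2² = 26.9027.

H ≈ £26.90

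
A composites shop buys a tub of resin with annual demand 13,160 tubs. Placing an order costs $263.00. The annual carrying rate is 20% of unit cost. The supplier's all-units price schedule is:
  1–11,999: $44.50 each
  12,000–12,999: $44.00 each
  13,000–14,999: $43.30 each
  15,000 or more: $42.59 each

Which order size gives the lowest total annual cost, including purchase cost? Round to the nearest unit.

Q* ≈ 882 tubs

Holding cost per unit per year at price C is H = 0.20·C.
Evaluate total cost at each tier's feasible EOQ or, if the EOQ is below the tier, at the tier's minimum quantity.
EOQ at $44.50 = 881.9 (feasible in tier 1): TC = 13,160×$44.50 + (13,160/881.9)×263 + (881.9/2)×0.20×$44.50 = $593,469.03.
EOQ at $44.00 = 886.9 < 12000, so use break Q=12000: TC = 13,160×$44.00 + (13,160/12000.0)×263 + (12000.0/2)×0.20×$44.00 = $632,128.42.
EOQ at $43.30 = 894.1 < 13000, so use break Q=13000: TC = 13,160×$43.30 + (13,160/13000.0)×263 + (13000.0/2)×0.20×$43.30 = $626,384.24.
EOQ at $42.59 = 901.5 < 15000, so use break Q=15000: TC = 13,160×$42.59 + (13,160/15000.0)×263 + (15000.0/2)×0.20×$42.59 = $624,600.14.
Lowest total cost is $593,469.03 at Q = 881.9.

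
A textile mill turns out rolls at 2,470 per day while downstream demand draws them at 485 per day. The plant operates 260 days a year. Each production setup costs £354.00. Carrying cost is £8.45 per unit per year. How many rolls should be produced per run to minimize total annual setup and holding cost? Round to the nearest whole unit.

Q* ≈ 3,626 rolls

Annual demand D = 485 × 260 = 126,100.
Production build-up factor (1 − d/p) = 1 − 485/2,470 = 0.8036.
Q* = √(2DS / (H(1 − d/p))) = √(2 × 126,100 × 354 / (8.45 × 0.8036)).
= √(89,278,800 / 6.7908) ≈ 3625.885.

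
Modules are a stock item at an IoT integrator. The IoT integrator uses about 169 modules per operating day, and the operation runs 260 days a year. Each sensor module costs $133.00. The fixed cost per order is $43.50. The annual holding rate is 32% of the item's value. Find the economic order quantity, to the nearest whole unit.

Annual demand D = 169 × 260 = 43,940.
Holding cost H = 0.32 × $133.00 = $42.5600 per unit per year.
EOQ = √(2DS / H) = √(2 × 43,940 × 43.5 / 42.56).
= √(3,822,780 / 42.56) = √89,820.9586 ≈ 299.701.

Q* ≈ 300 modules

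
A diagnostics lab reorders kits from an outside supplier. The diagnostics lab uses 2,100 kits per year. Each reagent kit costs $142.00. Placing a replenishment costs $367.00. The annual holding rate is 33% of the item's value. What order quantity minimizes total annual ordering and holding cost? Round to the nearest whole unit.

Q* ≈ 181 kits

Holding cost H = 0.33 × $142.00 = $46.8600 per unit per year.
EOQ = √(2DS / H) = √(2 × 2,100 × 367 / 46.86).
= √(1,541,400 / 46.86) = √32,893.726 ≈ 181.366.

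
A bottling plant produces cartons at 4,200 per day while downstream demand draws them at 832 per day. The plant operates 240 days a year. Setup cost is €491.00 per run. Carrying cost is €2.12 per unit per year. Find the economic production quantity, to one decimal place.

Annual demand D = 832 × 240 = 199,680.
Production build-up factor (1 − d/p) = 1 − 832/4,200 = 0.8019.
Q* = √(2DS / (H(1 − d/p))) = √(2 × 199,680 × 491 / (2.12 × 0.8019)).
= √(196,085,760 / 1.7) ≈ 10739.738.

Q* ≈ 10,739.7 cartons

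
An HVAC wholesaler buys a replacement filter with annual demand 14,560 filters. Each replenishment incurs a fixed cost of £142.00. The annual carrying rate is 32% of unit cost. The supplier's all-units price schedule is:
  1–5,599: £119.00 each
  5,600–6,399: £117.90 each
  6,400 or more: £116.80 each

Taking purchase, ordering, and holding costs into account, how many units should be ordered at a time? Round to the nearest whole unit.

Holding cost per unit per year at price C is H = 0.32·C.
Candidates are each tier's EOQ (if it falls in that tier) and each price-break quantity.
EOQ at £119.00 = 329.5 (feasible in tier 1): TC = 14,560×£119.00 + (14,560/329.5)×142 + (329.5/2)×0.32×£119.00 = £1,745,188.40.
EOQ at £117.90 = 331.1 < 5600, so use break Q=5600: TC = 14,560×£117.90 + (14,560/5600.0)×142 + (5600.0/2)×0.32×£117.90 = £1,822,631.60.
EOQ at £116.80 = 332.6 < 6400, so use break Q=6400: TC = 14,560×£116.80 + (14,560/6400.0)×142 + (6400.0/2)×0.32×£116.80 = £1,820,534.25.
Lowest total cost is £1,745,188.40 at Q = 329.5.

Q* ≈ 330 filters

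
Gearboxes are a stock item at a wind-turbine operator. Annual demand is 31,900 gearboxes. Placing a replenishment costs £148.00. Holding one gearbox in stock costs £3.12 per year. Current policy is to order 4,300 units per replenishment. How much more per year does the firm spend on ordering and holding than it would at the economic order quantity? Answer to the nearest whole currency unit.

EOQ = √(2DS/H) = √(2 × 31,900 × 148 / 3.12) ≈ 1739.66.
Cost at Q* = (D/Q*)S + (Q*/2)H = √(2DSH) ≈ £5,427.73.
Cost at Q = 4,300: (31,900/4,300)×148 + (4,300/2)×3.12 = £1,097.95 + £6,708.00 = £7,805.95.
Excess = £7,805.95 − £5,427.73 = £2,378.22.

Extra cost ≈ £2,378 per year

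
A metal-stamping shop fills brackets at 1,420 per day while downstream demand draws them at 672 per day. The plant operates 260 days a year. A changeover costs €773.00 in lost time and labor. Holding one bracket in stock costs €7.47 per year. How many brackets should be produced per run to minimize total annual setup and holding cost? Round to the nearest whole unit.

Q* ≈ 8,285 brackets

Annual demand D = 672 × 260 = 174,720.
Production build-up factor (1 − d/p) = 1 − 672/1,420 = 0.5268.
Q* = √(2DS / (H(1 − d/p))) = √(2 × 174,720 × 773 / (7.47 × 0.5268)).
= √(270,117,120 / 3.9349) ≈ 8285.317.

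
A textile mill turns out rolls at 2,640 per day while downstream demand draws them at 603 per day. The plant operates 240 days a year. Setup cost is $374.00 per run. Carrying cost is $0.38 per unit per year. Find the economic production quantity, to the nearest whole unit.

Annual demand D = 603 × 240 = 144,720.
Production build-up factor (1 − d/p) = 1 − 603/2,640 = 0.7716.
Q* = √(2DS / (H(1 − d/p))) = √(2 × 144,720 × 374 / (0.38 × 0.7716)).
= √(108,250,560 / 0.2932) ≈ 19214.528.

Q* ≈ 19,215 rolls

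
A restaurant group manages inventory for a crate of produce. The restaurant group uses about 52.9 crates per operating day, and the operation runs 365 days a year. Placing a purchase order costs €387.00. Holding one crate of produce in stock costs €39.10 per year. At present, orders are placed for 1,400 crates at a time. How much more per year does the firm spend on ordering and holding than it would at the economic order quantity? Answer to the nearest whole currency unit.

Annual demand D = 52.9 × 365 = 19,308.5.
EOQ = √(2DS/H) = √(2 × 19,308.5 × 387 / 39.1) ≈ 618.24.
Cost at Q* = (D/Q*)S + (Q*/2)H = √(2DSH) ≈ €24,173.14.
Cost at Q = 1,400: (19,308.5/1,400)×387 + (1,400/2)×39.1 = €5,337.42 + €27,370.00 = €32,707.42.
Excess = €32,707.42 − €24,173.14 = €8,534.28.

Extra cost ≈ €8,534 per year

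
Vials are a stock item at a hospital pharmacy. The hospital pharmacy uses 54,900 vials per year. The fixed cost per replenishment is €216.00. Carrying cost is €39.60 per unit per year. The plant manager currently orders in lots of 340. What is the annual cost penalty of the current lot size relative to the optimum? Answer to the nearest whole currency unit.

Extra cost ≈ €10,964 per year

EOQ = √(2DS/H) = √(2 × 54,900 × 216 / 39.6) ≈ 773.89.
Cost at Q* = (D/Q*)S + (Q*/2)H = √(2DSH) ≈ €30,646.13.
Cost at Q = 340: (54,900/340)×216 + (340/2)×39.6 = €34,877.65 + €6,732.00 = €41,609.65.
Excess = €41,609.65 − €30,646.13 = €10,963.52.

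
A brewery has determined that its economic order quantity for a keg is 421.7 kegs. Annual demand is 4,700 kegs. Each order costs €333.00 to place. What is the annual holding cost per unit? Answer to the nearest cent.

Invert the EOQ relation Q*² = 2DS/H.
From Q* = √(2DS/H): H = 2DS / Q*² = 2 × 4,700 × 333 / 421.7² = 17.6021.

H ≈ €17.60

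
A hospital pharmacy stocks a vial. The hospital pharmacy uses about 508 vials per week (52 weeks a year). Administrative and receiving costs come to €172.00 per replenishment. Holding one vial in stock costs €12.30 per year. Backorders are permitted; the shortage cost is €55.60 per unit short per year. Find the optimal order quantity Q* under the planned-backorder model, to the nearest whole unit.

Annual demand D = 508 × 52 = 26,416.
With planned backorders, Q* = √(2DS/H) · √((H+B)/B).
√(2DS/H) = √(2 × 26,416 × 172 / 12.3) = 859.528.
√((H+B)/B) = √((12.3+55.6)/55.6) = 1.1051.
Q* ≈ 949.856.

Q* ≈ 950 vials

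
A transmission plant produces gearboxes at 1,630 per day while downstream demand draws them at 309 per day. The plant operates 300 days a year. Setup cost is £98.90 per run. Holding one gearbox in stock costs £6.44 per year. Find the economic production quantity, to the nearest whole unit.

Annual demand D = 309 × 300 = 92,700.
Production build-up factor (1 − d/p) = 1 − 309/1,630 = 0.8104.
Q* = √(2DS / (H(1 − d/p))) = √(2 × 92,700 × 98.9 / (6.44 × 0.8104)).
= √(18,336,060 / 5.2192) ≈ 1874.358.

Q* ≈ 1,874 gearboxes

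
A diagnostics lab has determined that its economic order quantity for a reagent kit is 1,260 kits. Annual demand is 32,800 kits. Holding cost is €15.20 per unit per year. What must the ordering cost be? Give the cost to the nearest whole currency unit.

Squaring Q* = √(2DS/H) gives Q*² = 2DS/H.
From Q* = √(2DS/H): S = Q*²H / (2D) = 1,260² × 15.2 / (2 × 32,800) = 367.8585.

S ≈ €368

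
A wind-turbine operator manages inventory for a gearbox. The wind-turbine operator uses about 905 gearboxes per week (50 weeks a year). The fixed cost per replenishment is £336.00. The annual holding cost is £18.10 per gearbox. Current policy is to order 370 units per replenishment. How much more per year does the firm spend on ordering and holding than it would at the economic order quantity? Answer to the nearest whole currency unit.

Extra cost ≈ £20,980 per year

Annual demand D = 905 × 50 = 45,250.
EOQ = √(2DS/H) = √(2 × 45,250 × 336 / 18.1) ≈ 1296.15.
Cost at Q* = (D/Q*)S + (Q*/2)H = √(2DSH) ≈ £23,460.28.
Cost at Q = 370: (45,250/370)×336 + (370/2)×18.1 = £41,091.89 + £3,348.50 = £44,440.39.
Excess = £44,440.39 − £23,460.28 = £20,980.11.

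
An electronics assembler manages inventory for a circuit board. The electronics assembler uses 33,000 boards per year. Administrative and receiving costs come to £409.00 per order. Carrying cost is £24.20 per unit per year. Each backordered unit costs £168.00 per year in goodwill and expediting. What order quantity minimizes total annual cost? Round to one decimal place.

With planned backorders, Q* = √(2DS/H) · √((H+B)/B).
√(2DS/H) = √(2 × 33,000 × 409 / 24.2) = 1056.151.
√((H+B)/B) = √((24.2+168)/168) = 1.0696.
Q* ≈ 1129.661.

Q* ≈ 1,129.7 boards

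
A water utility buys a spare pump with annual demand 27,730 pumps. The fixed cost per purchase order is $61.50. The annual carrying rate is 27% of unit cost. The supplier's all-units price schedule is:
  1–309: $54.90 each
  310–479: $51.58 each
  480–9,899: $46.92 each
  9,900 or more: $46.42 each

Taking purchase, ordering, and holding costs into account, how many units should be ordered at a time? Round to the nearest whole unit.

Q* ≈ 519 pumps

Holding cost per unit per year at price C is H = 0.27·C.
For each price level, check whether its EOQ is feasible; otherwise the best quantity at that price is the breakpoint.
Tier 1 ($54.90): EOQ = 479.7 exceeds tier's upper bound 309, so this tier is dominated.
Tier 2 ($51.58): EOQ = 494.9 exceeds tier's upper bound 479, so this tier is dominated.
EOQ at $46.92 = 518.9 (feasible in tier 3): TC = 27,730×$46.92 + (27,730/518.9)×61.5 + (518.9/2)×0.27×$46.92 = $1,307,664.97.
EOQ at $46.42 = 521.7 < 9900, so use break Q=9900: TC = 27,730×$46.42 + (27,730/9900.0)×61.5 + (9900.0/2)×0.27×$46.42 = $1,349,439.19.
Lowest total cost is $1,307,664.97 at Q = 518.9.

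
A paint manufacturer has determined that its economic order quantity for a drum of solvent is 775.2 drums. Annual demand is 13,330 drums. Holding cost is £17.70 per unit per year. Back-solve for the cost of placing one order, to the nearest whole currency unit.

S ≈ £399

Invert the EOQ relation Q*² = 2DS/H.
From Q* = √(2DS/H): S = Q*²H / (2D) = 775.2² × 17.7 / (2 × 13,330) = 398.9704.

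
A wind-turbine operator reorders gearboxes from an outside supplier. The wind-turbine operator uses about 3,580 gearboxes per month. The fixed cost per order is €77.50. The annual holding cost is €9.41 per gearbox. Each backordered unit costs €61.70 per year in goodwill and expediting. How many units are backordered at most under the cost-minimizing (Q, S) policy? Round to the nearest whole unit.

Annual demand D = 3,580 × 12 = 42,960.
With planned backorders, Q* = √(2DS/H) · √((H+B)/B).
√(2DS/H) = √(2 × 42,960 × 77.5 / 9.41) = 841.208.
√((H+B)/B) = √((9.41+61.7)/61.7) = 1.0736.
Q* ≈ 903.079.
S* = Q* · H/(H+B) = 903.079 × 9.41/71.11 ≈ 119.505.

S* ≈ 120 gearboxes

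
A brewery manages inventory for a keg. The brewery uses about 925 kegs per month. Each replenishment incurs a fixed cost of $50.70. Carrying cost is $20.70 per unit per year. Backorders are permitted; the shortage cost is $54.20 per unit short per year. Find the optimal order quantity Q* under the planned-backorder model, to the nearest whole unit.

Q* ≈ 274 kegs

Annual demand D = 925 × 12 = 11,100.
With planned backorders, Q* = √(2DS/H) · √((H+B)/B).
√(2DS/H) = √(2 × 11,100 × 50.7 / 20.7) = 233.182.
√((H+B)/B) = √((20.7+54.2)/54.2) = 1.1756.
Q* ≈ 274.117.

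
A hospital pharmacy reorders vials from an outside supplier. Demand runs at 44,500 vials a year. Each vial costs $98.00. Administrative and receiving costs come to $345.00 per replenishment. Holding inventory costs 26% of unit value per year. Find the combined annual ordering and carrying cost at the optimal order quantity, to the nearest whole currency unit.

TC* ≈ $27,971

Holding cost H = 0.26 × $98.00 = $25.4800 per unit per year.
EOQ = √(2DS/H) = √(2 × 44,500 × 345 / 25.48) ≈ 1097.75.
At Q*, ordering cost (D/Q*)S equals holding cost (Q*/2)H, each = √(DSH/2).
Minimum total = √(2DSH) = √(2 × 44,500 × 345 × 25.48) ≈ 27970.760.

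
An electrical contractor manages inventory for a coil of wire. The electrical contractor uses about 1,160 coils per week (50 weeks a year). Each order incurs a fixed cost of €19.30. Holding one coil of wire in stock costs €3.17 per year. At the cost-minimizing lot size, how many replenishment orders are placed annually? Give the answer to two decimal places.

Annual demand D = 1,160 × 50 = 58,000.
EOQ = √(2DS/H) = √(2 × 58,000 × 19.3 / 3.17) ≈ 840.38.
Orders per year = D / Q* = 58,000 / 840.38 ≈ 69.016.

N ≈ 69.02 orders per year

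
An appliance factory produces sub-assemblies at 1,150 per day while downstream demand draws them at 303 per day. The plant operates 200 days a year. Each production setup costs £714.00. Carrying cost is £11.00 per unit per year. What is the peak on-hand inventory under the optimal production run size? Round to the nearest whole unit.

Annual demand D = 303 × 200 = 60,600.
Production build-up factor (1 − d/p) = 1 − 303/1,150 = 0.7365.
Q* = √(2DS / (H(1 − d/p))) = √(2 × 60,600 × 714 / (11 × 0.7365)).
= √(86,536,800 / 8.1017) ≈ 3268.220.
Maximum inventory = Q*(1 − d/p) = 3268.220 × 0.7365 ≈ 2407.115.

I_max ≈ 2,407 sub-assemblies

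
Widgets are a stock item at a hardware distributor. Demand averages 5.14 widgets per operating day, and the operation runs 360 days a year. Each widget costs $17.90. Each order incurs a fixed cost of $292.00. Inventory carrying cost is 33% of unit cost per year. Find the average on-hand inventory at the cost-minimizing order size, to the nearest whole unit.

Average inventory ≈ 214 widgets

Annual demand D = 5.14 × 360 = 1,850.4.
Holding cost H = 0.33 × $17.90 = $5.9070 per unit per year.
EOQ = √(2DS/H) = √(2 × 1,850.4 × 292 / 5.907) ≈ 427.72.
Average inventory = Q*/2 ≈ 427.72 / 2 = 213.858.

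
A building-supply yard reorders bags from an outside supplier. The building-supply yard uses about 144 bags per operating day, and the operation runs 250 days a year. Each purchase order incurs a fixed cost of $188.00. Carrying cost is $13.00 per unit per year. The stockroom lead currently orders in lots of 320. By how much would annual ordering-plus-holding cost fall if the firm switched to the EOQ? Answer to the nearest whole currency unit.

Extra cost ≈ $9,965 per year

Annual demand D = 144 × 250 = 36,000.
EOQ = √(2DS/H) = √(2 × 36,000 × 188 / 13) ≈ 1020.41.
Cost at Q* = (D/Q*)S + (Q*/2)H = √(2DSH) ≈ $13,265.29.
Cost at Q = 320: (36,000/320)×188 + (320/2)×13 = $21,150.00 + $2,080.00 = $23,230.00.
Excess = $23,230.00 − $13,265.29 = $9,964.71.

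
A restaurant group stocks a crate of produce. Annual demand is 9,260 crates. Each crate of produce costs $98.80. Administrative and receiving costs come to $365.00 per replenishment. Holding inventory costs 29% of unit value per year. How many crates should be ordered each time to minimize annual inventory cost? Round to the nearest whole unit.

Holding cost H = 0.29 × $98.80 = $28.6520 per unit per year.
EOQ = √(2DS / H) = √(2 × 9,260 × 365 / 28.652).
= √(6,759,800 / 28.652) = √235,927.6839 ≈ 485.724.

Q* ≈ 486 crates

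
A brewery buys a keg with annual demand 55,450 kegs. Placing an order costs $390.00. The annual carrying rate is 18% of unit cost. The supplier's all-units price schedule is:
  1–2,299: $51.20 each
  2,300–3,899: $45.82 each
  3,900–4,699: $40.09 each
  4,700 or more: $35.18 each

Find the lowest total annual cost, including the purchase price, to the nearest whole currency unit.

Holding cost per unit per year at price C is H = 0.18·C.
Evaluate total cost at each tier's feasible EOQ or, if the EOQ is below the tier, at the tier's minimum quantity.
EOQ at $51.20 = 2166.3 (feasible in tier 1): TC = 55,450×$51.20 + (55,450/2166.3)×390 + (2166.3/2)×0.18×$51.20 = $2,859,005.00.
EOQ at $45.82 = 2290.0 < 2300, so use break Q=2300: TC = 55,450×$45.82 + (55,450/2300.0)×390 + (2300.0/2)×0.18×$45.82 = $2,559,606.13.
EOQ at $40.09 = 2448.2 < 3900, so use break Q=3900: TC = 55,450×$40.09 + (55,450/3900.0)×390 + (3900.0/2)×0.18×$40.09 = $2,242,607.09.
EOQ at $35.18 = 2613.4 < 4700, so use break Q=4700: TC = 55,450×$35.18 + (55,450/4700.0)×390 + (4700.0/2)×0.18×$35.18 = $1,970,213.31.
Lowest total cost among the candidates is at Q = 4700.0.

TC* ≈ $1,970,213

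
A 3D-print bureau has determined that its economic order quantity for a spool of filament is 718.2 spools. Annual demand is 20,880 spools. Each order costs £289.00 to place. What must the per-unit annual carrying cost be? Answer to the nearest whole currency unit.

Squaring Q* = √(2DS/H) gives Q*² = 2DS/H.
From Q* = √(2DS/H): H = 2DS / Q*² = 2 × 20,880 × 289 / 718.2² = 23.3974.

H ≈ £23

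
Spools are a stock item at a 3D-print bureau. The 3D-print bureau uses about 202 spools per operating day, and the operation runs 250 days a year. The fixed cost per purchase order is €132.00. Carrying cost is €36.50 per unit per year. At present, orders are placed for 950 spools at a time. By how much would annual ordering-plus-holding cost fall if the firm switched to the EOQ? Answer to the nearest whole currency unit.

Annual demand D = 202 × 250 = 50,500.
EOQ = √(2DS/H) = √(2 × 50,500 × 132 / 36.5) ≈ 604.37.
Cost at Q* = (D/Q*)S + (Q*/2)H = √(2DSH) ≈ €22,059.42.
Cost at Q = 950: (50,500/950)×132 + (950/2)×36.5 = €7,016.84 + €17,337.50 = €24,354.34.
Excess = €24,354.34 − €22,059.42 = €2,294.92.

Extra cost ≈ €2,295 per year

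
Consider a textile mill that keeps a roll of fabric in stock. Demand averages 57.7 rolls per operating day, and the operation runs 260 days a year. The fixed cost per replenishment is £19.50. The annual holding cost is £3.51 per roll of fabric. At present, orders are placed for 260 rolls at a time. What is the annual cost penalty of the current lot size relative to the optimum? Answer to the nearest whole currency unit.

Annual demand D = 57.7 × 260 = 15,002.
EOQ = √(2DS/H) = √(2 × 15,002 × 19.5 / 3.51) ≈ 408.28.
Cost at Q* = (D/Q*)S + (Q*/2)H = √(2DSH) ≈ £1,433.05.
Cost at Q = 260: (15,002/260)×19.5 + (260/2)×3.51 = £1,125.15 + £456.30 = £1,581.45.
Excess = £1,581.45 − £1,433.05 = £148.40.

Extra cost ≈ £148 per year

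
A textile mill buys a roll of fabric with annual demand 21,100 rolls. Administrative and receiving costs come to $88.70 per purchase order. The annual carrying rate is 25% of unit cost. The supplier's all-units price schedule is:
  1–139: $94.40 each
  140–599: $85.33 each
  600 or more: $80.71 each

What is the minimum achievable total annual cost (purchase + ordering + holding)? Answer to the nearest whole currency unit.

TC* ≈ $1,712,154

Holding cost per unit per year at price C is H = 0.25·C.
For each price level, check whether its EOQ is feasible; otherwise the best quantity at that price is the breakpoint.
Tier 1 ($94.40): EOQ = 398.3 exceeds tier's upper bound 139, so this tier is dominated.
EOQ at $85.33 = 418.9 (feasible in tier 2): TC = 21,100×$85.33 + (21,100/418.9)×88.7 + (418.9/2)×0.25×$85.33 = $1,809,398.91.
EOQ at $80.71 = 430.7 < 600, so use break Q=600: TC = 21,100×$80.71 + (21,100/600.0)×88.7 + (600.0/2)×0.25×$80.71 = $1,712,153.53.
Lowest total cost among the candidates is at Q = 600.0.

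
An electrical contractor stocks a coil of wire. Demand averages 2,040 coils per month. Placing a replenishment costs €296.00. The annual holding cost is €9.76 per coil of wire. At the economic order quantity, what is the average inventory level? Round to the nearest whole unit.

Annual demand D = 2,040 × 12 = 24,480.
The optimal lot size = √(2DS/H) = √(2 × 24,480 × 296 / 9.76) ≈ 1218.55.
Average inventory = Q*/2 ≈ 1218.55 / 2 = 609.273.

Average inventory ≈ 609 coils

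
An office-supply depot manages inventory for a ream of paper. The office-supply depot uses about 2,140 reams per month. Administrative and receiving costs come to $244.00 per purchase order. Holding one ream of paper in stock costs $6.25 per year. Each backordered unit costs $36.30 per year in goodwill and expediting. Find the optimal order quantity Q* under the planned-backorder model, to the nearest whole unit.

Annual demand D = 2,140 × 12 = 25,680.
With planned backorders, Q* = √(2DS/H) · √((H+B)/B).
√(2DS/H) = √(2 × 25,680 × 244 / 6.25) = 1416.014.
√((H+B)/B) = √((6.25+36.3)/36.3) = 1.0827.
Q* ≈ 1533.077.

Q* ≈ 1,533 reams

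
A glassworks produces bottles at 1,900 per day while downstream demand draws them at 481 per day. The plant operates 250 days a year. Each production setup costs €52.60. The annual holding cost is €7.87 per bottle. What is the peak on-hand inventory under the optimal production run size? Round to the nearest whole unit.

Annual demand D = 481 × 250 = 120,250.
Production build-up factor (1 − d/p) = 1 − 481/1,900 = 0.7468.
Q* = √(2DS / (H(1 − d/p))) = √(2 × 120,250 × 52.6 / (7.87 × 0.7468)).
= √(12,650,300 / 5.8776) ≈ 1467.063.
Maximum inventory = Q*(1 − d/p) = 1467.063 × 0.7468 ≈ 1095.664.

I_max ≈ 1,096 bottles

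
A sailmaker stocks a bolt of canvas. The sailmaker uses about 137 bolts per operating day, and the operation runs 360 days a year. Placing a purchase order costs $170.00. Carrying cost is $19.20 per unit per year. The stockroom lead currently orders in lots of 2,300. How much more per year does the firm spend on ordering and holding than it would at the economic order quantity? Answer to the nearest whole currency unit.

Annual demand D = 137 × 360 = 49,320.
EOQ = √(2DS/H) = √(2 × 49,320 × 170 / 19.2) ≈ 934.55.
Cost at Q* = (D/Q*)S + (Q*/2)H = √(2DSH) ≈ $17,943.27.
Cost at Q = 2,300: (49,320/2,300)×170 + (2,300/2)×19.2 = $3,645.39 + $22,080.00 = $25,725.39.
Excess = $25,725.39 − $17,943.27 = $7,782.12.

Extra cost ≈ $7,782 per year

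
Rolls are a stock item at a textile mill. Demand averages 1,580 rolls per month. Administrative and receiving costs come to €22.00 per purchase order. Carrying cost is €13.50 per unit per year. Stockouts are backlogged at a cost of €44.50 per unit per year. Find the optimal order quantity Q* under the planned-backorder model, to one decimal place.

Annual demand D = 1,580 × 12 = 18,960.
With planned backorders, Q* = √(2DS/H) · √((H+B)/B).
√(2DS/H) = √(2 × 18,960 × 22 / 13.5) = 248.587.
√((H+B)/B) = √((13.5+44.5)/44.5) = 1.1417.
Q* ≈ 283.800.

Q* ≈ 283.8 rolls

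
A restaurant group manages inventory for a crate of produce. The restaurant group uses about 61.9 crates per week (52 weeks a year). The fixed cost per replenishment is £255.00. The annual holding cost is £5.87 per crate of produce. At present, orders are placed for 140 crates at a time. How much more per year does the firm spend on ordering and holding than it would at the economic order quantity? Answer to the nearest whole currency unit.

Extra cost ≈ £3,170 per year

Annual demand D = 61.9 × 52 = 3,218.8.
EOQ = √(2DS/H) = √(2 × 3,218.8 × 255 / 5.87) ≈ 528.83.
Cost at Q* = (D/Q*)S + (Q*/2)H = √(2DSH) ≈ £3,104.21.
Cost at Q = 140: (3,218.8/140)×255 + (140/2)×5.87 = £5,862.81 + £410.90 = £6,273.71.
Excess = £6,273.71 − £3,104.21 = £3,169.50.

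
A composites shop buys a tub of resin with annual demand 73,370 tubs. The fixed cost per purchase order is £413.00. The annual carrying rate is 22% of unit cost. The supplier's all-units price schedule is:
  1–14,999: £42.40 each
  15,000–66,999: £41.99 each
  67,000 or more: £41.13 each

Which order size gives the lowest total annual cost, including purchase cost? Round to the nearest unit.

Holding cost per unit per year at price C is H = 0.22·C.
Candidates are each tier's EOQ (if it falls in that tier) and each price-break quantity.
EOQ at £42.40 = 2548.9 (feasible in tier 1): TC = 73,370×£42.40 + (73,370/2548.9)×413 + (2548.9/2)×0.22×£42.40 = £3,134,664.26.
EOQ at £41.99 = 2561.3 < 15000, so use break Q=15000: TC = 73,370×£41.99 + (73,370/15000.0)×413 + (15000.0/2)×0.22×£41.99 = £3,152,109.92.
EOQ at £41.13 = 2588.0 < 67000, so use break Q=67000: TC = 73,370×£41.13 + (73,370/67000.0)×413 + (67000.0/2)×0.22×£41.13 = £3,321,288.47.
Lowest total cost is £3,134,664.26 at Q = 2548.9.

Q* ≈ 2,549 tubs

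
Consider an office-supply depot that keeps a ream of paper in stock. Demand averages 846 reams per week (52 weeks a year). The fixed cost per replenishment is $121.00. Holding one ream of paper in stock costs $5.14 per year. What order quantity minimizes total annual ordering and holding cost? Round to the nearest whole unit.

Q* ≈ 1,439 reams

Annual demand D = 846 × 52 = 43,992.
EOQ = √(2DS / H) = √(2 × 43,992 × 121 / 5.14).
= √(10,646,064 / 5.14) = √2,071,218.677 ≈ 1439.173.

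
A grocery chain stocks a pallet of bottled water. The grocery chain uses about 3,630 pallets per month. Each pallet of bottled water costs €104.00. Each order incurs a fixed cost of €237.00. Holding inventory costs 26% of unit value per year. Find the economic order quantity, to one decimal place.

Annual demand D = 3,630 × 12 = 43,560.
Holding cost H = 0.26 × €104.00 = €27.0400 per unit per year.
EOQ = √(2DS / H) = √(2 × 43,560 × 237 / 27.04).
= √(20,647,440 / 27.04) = √763,588.7574 ≈ 873.836.

Q* ≈ 873.8 pallets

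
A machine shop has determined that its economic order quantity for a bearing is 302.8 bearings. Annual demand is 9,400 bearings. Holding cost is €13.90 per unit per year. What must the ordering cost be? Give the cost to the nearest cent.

Squaring Q* = √(2DS/H) gives Q*² = 2DS/H.
From Q* = √(2DS/H): S = Q*²H / (2D) = 302.8² × 13.9 / (2 × 9,400) = 67.7905.

S ≈ €67.79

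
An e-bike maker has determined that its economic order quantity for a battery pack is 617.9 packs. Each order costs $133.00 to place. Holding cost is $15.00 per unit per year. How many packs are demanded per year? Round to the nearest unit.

Invert the EOQ relation Q*² = 2DS/H.
From Q* = √(2DS/H): D = Q*²H / (2S) = 617.9² × 15 / (2 × 133) = 21530.098.

D ≈ 21,530 packs per year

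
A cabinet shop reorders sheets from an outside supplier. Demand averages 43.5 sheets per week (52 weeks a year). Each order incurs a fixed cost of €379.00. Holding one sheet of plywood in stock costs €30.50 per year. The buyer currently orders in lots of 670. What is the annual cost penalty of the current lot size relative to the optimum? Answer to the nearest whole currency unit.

Extra cost ≈ €4,266 per year

Annual demand D = 43.5 × 52 = 2,262.
EOQ = √(2DS/H) = √(2 × 2,262 × 379 / 30.5) ≈ 237.10.
Cost at Q* = (D/Q*)S + (Q*/2)H = √(2DSH) ≈ €7,231.54.
Cost at Q = 670: (2,262/670)×379 + (670/2)×30.5 = €1,279.55 + €10,217.50 = €11,497.05.
Excess = €11,497.05 − €7,231.54 = €4,265.51.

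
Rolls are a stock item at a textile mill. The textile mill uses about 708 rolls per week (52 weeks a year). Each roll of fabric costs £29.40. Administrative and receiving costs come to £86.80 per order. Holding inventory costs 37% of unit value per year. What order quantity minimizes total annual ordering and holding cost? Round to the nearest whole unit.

Annual demand D = 708 × 52 = 36,816.
Holding cost H = 0.37 × £29.40 = £10.8780 per unit per year.
EOQ = √(2DS / H) = √(2 × 36,816 × 86.8 / 10.878).
= √(6,391,257.6 / 10.878) = √587,539.7683 ≈ 766.511.

Q* ≈ 767 rolls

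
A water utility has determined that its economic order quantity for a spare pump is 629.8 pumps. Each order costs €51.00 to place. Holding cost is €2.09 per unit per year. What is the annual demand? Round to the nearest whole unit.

The basic EOQ model gives Q* = √(2DS/H); rearrange for the unknown.
From Q* = √(2DS/H): D = Q*²H / (2S) = 629.8² × 2.09 / (2 × 51) = 8127.396.

D ≈ 8,127 pumps per year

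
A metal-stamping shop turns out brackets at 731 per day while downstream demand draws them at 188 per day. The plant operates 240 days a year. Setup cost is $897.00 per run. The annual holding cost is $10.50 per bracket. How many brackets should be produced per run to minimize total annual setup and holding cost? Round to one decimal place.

Q* ≈ 3,221.5 brackets

Annual demand D = 188 × 240 = 45,120.
Production build-up factor (1 − d/p) = 1 − 188/731 = 0.7428.
Q* = √(2DS / (H(1 − d/p))) = √(2 × 45,120 × 897 / (10.5 × 0.7428)).
= √(80,945,280 / 7.7996) ≈ 3221.513.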